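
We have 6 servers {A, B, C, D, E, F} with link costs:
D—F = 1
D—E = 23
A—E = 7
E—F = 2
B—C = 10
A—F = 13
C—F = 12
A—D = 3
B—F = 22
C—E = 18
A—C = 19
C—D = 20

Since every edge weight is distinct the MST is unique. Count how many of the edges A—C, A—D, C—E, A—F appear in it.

Kruskal's algorithm — process edges by increasing weight (ties by edge label):
D—F (1): add — endpoints in different components.
E—F (2): add — endpoints in different components.
A—D (3): add — endpoints in different components.
A—E (7): skip — A and E already connected.
B—C (10): add — endpoints in different components.
C—F (12): add — endpoints in different components.
MST edge set: {D—F, E—F, A—D, B—C, C—F}.
Of the listed edges, {A—D} are in the MST → 1.

1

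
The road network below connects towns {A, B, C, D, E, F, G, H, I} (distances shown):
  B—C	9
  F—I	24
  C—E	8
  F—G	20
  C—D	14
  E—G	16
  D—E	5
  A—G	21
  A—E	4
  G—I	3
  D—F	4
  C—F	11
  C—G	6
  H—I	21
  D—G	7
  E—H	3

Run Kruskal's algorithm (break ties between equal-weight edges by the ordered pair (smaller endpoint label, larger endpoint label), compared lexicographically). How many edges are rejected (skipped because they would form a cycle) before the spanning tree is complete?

1

Sort edges by weight, then run Kruskal:
E—H (3): add — endpoints in different components.
G—I (3): add — endpoints in different components.
A—E (4): add — endpoints in different components.
D—F (4): add — endpoints in different components.
D—E (5): add — endpoints in different components.
C—G (6): add — endpoints in different components.
D—G (7): add — endpoints in different components.
C—E (8): skip — C and E already connected.
B—C (9): add — endpoints in different components.
Edges rejected before the tree was complete: 1.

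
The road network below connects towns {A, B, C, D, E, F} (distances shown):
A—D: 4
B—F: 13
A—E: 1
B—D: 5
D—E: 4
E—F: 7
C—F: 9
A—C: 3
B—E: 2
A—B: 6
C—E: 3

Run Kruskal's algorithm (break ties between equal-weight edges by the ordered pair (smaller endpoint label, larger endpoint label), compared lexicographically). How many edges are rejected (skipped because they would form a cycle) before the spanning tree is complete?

4

Kruskal: consider edges lightest-first.
A—E (1): add — endpoints in different components.
B—E (2): add — endpoints in different components.
A—C (3): add — endpoints in different components.
C—E (3): skip — C and E already connected.
A—D (4): add — endpoints in different components.
D—E (4): skip — D and E already connected.
B—D (5): skip — B and D already connected.
A—B (6): skip — A and B already connected.
E—F (7): add — endpoints in different components.
Edges rejected before the tree was complete: 4.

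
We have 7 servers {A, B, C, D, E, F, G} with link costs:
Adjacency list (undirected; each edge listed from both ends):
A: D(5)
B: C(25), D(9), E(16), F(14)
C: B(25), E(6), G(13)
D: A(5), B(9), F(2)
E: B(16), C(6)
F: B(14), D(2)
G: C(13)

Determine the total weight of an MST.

51

Prim's algorithm from C:
Step 1: frontier [C—E 6, C—G 13, B—C 25] → take C—E (6); add E.
Step 2: frontier [C—G 13, B—C 25, B—E 16] → take C—G (13); add G.
Step 3: frontier [B—C 25, B—E 16] → take B—E (16); add B.
Step 4: frontier [B—D 9, B—F 14] → take B—D (9); add D.
Step 5: frontier [B—F 14, D—F 2, A—D 5] → take D—F (2); add F.
Step 6: frontier [A—D 5] → take A—D (5); add A.
MST edges: C—E, C—G, B—E, B—D, D—F, A—D; total weight 6+13+16+9+2+5 = 51.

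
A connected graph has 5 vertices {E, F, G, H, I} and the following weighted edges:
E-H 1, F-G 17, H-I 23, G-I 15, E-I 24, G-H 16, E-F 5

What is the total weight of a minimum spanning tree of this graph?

37

Kruskal: consider edges lightest-first.
E-H (1): add. Components now {E,H} {F} {G} {I}
E-F (5): add. Components now {E,F,H} {G} {I}
G-I (15): add. Components now {E,F,H} {G,I}
G-H (16): add. Components now {E,F,G,H,I}
MST edges: E-H, E-F, G-I, G-H; total weight 1+5+15+16 = 37.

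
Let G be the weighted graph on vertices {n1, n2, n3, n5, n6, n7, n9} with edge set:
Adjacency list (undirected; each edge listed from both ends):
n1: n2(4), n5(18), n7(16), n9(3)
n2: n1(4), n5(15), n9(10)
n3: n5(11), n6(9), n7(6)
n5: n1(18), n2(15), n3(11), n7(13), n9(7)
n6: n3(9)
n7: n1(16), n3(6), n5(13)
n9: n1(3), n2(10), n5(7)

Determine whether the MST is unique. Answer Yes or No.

Sort edges by weight, then run Kruskal:
n1-n9 (3): add — endpoints in different components.
n1-n2 (4): add — endpoints in different components.
n3-n7 (6): add — endpoints in different components.
n5-n9 (7): add — endpoints in different components.
n3-n6 (9): add — endpoints in different components.
n2-n9 (10): skip — n9 and n2 already connected.
n3-n5 (11): add — endpoints in different components.
Every non-tree edge has weight strictly greater than the heaviest edge on the tree path between its endpoints, so the MST is unique.

Yes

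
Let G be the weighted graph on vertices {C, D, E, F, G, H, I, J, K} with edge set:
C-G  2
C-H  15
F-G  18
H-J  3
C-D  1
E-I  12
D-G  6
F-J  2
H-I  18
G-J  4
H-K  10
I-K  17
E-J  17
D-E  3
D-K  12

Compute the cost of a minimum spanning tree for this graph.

Prim, starting at G.
Step 1: cheapest edge leaving the tree is C-G (2); add C.
Step 2: cheapest edge leaving the tree is C-D (1); add D.
Step 3: cheapest edge leaving the tree is D-E (3); add E.
Step 4: cheapest edge leaving the tree is G-J (4); add J.
Step 5: cheapest edge leaving the tree is F-J (2); add F.
Step 6: cheapest edge leaving the tree is H-J (3); add H.
Step 7: cheapest edge leaving the tree is H-K (10); add K.
Step 8: cheapest edge leaving the tree is E-I (12); add I.
MST edges: C-G, C-D, D-E, G-J, F-J, H-J, H-K, E-I; total weight 2+1+3+4+2+3+10+12 = 37.

37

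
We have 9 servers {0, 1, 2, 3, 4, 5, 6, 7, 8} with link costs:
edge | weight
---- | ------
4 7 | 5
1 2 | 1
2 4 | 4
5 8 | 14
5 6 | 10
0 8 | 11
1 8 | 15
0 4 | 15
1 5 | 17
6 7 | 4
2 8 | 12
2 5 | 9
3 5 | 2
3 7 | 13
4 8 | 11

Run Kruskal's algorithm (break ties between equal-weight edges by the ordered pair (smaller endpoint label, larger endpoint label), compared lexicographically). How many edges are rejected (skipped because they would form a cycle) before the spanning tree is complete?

1

Kruskal: consider edges lightest-first.
1 2 (1): add — endpoints in different components.
3 5 (2): add — endpoints in different components.
2 4 (4): add — endpoints in different components.
6 7 (4): add — endpoints in different components.
4 7 (5): add — endpoints in different components.
2 5 (9): add — endpoints in different components.
5 6 (10): skip — 5 and 6 already connected.
0 8 (11): add — endpoints in different components.
4 8 (11): add — endpoints in different components.
Edges rejected before the tree was complete: 1.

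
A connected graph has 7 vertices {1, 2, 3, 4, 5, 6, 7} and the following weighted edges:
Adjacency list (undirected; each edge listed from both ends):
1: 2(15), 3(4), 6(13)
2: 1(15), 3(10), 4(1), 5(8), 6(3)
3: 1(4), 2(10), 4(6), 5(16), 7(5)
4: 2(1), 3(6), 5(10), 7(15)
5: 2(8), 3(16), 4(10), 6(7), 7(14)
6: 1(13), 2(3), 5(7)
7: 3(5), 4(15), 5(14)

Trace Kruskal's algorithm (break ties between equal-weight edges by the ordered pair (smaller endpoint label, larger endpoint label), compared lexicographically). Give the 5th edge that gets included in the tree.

Kruskal: consider edges lightest-first.
2–4 (1): add — endpoints in different components.
2–6 (3): add — endpoints in different components.
1–3 (4): add — endpoints in different components.
3–7 (5): add — endpoints in different components.
3–4 (6): add — endpoints in different components.
5–6 (7): add — endpoints in different components.
The 5th edge added is 3–4.

3-4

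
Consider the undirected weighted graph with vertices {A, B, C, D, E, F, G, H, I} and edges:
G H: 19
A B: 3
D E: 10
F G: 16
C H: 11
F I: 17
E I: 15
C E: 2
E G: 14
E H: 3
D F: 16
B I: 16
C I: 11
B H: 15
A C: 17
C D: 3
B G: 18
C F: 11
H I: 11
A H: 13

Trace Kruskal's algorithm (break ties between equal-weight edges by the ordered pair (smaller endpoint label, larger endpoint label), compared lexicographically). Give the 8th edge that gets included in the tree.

E-G

Kruskal: consider edges lightest-first.
C E (2): add — endpoints in different components.
A B (3): add — endpoints in different components.
C D (3): add — endpoints in different components.
E H (3): add — endpoints in different components.
D E (10): skip — D and E already connected.
C F (11): add — endpoints in different components.
C H (11): skip — C and H already connected.
C I (11): add — endpoints in different components.
H I (11): skip — H and I already connected.
A H (13): add — endpoints in different components.
E G (14): add — endpoints in different components.
The 8th edge added is E G.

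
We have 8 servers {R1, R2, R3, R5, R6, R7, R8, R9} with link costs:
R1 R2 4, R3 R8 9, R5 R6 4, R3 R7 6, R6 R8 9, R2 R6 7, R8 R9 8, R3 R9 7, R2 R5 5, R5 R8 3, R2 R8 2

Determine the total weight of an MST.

34

Kruskal: consider edges lightest-first.
R2 R8 (2): add — endpoints in different components.
R5 R8 (3): add — endpoints in different components.
R1 R2 (4): add — endpoints in different components.
R5 R6 (4): add — endpoints in different components.
R2 R5 (5): skip — R5 and R2 already connected.
R3 R7 (6): add — endpoints in different components.
R2 R6 (7): skip — R6 and R2 already connected.
R3 R9 (7): add — endpoints in different components.
R8 R9 (8): add — endpoints in different components.
MST edges: R2 R8, R5 R8, R1 R2, R5 R6, R3 R7, R3 R9, R8 R9; total weight 2+3+4+4+6+7+8 = 34.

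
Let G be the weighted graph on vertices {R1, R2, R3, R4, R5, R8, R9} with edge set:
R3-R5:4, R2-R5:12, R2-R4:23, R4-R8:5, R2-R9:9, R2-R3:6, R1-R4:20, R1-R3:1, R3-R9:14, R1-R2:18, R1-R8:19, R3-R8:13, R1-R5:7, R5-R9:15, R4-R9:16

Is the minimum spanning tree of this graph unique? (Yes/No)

Kruskal's algorithm — process edges by increasing weight (ties by edge label):
R1-R3 (1): add — endpoints in different components.
R3-R5 (4): add — endpoints in different components.
R4-R8 (5): add — endpoints in different components.
R2-R3 (6): add — endpoints in different components.
R1-R5 (7): skip — R5 and R1 already connected.
R2-R9 (9): add — endpoints in different components.
R2-R5 (12): skip — R2 and R5 already connected.
R3-R8 (13): add — endpoints in different components.
Every non-tree edge has weight strictly greater than the heaviest edge on the tree path between its endpoints, so the MST is unique.

Yes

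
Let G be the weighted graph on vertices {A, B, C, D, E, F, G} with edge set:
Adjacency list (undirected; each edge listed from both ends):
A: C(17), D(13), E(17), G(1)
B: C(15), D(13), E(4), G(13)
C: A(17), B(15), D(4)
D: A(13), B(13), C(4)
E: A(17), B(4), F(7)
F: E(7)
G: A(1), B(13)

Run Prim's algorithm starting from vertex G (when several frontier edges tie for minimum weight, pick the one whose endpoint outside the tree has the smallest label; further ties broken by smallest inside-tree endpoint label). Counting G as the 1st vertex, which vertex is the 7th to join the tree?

C

Prim's algorithm from G:
Step 1: frontier [A–G 1, B–G 13] → take A–G (1); add A.
Step 2: frontier [A–D 13, A–C 17, A–E 17, B–G 13] → take B–G (13); add B.
Step 3: frontier [A–D 13, A–C 17, A–E 17, B–E 4, B–D 13, B–C 15] → take B–E (4); add E.
Step 4: frontier [A–D 13, A–C 17, B–D 13, B–C 15, E–F 7] → take E–F (7); add F.
Step 5: frontier [A–D 13, A–C 17, B–D 13, B–C 15] → take A–D (13); add D.
Step 6: frontier [A–C 17, B–C 15, C–D 4] → take C–D (4); add C.
Vertex order: G, A, B, E, F, D, C. The 7th vertex is C.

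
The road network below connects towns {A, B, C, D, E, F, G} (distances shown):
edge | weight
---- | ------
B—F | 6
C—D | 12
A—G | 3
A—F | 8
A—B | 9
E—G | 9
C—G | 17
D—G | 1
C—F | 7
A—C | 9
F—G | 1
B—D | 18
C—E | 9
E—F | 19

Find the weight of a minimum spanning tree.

Grow the tree from E using Prim:
Step 1: cheapest edge leaving the tree is C—E (9); add C.
Step 2: cheapest edge leaving the tree is C—F (7); add F.
Step 3: cheapest edge leaving the tree is F—G (1); add G.
Step 4: cheapest edge leaving the tree is D—G (1); add D.
Step 5: cheapest edge leaving the tree is A—G (3); add A.
Step 6: cheapest edge leaving the tree is B—F (6); add B.
MST edges: C—E, C—F, F—G, D—G, A—G, B—F; total weight 9+7+1+1+3+6 = 27.

27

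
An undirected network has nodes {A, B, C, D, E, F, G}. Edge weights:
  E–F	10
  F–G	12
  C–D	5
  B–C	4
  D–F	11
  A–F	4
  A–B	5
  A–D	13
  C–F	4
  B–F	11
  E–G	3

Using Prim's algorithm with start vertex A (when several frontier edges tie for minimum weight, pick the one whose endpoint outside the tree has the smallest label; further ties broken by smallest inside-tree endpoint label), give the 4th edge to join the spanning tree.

Prim's algorithm from A:
Step 1: frontier [A–F 4, A–B 5, A–D 13] → take A–F (4); add F.
Step 2: frontier [A–B 5, A–D 13, C–F 4, E–F 10, B–F 11, D–F 11, F–G 12] → take C–F (4); add C.
Step 3: frontier [A–B 5, A–D 13, B–C 4, C–D 5, E–F 10, B–F 11, D–F 11, F–G 12] → take B–C (4); add B.
Step 4: frontier [A–D 13, C–D 5, E–F 10, D–F 11, F–G 12] → take C–D (5); add D.
Step 5: frontier [E–F 10, F–G 12] → take E–F (10); add E.
Step 6: frontier [E–G 3, F–G 12] → take E–G (3); add G.
The 4th edge added is C–D.

C-D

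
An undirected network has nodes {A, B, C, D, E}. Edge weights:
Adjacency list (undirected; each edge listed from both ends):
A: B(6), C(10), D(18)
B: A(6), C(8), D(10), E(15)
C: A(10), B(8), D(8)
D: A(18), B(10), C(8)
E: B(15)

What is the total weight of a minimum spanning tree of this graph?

Sort edges by weight, then run Kruskal:
A–B (6): add. Components now {A,B} {C} {D} {E}
B–C (8): add. Components now {A,B,C} {D} {E}
C–D (8): add. Components now {A,B,C,D} {E}
A–C (10): skip — A and C already connected.
B–D (10): skip — B and D already connected.
B–E (15): add. Components now {A,B,C,D,E}
MST edges: A–B, B–C, C–D, B–E; total weight 6+8+8+15 = 37.

37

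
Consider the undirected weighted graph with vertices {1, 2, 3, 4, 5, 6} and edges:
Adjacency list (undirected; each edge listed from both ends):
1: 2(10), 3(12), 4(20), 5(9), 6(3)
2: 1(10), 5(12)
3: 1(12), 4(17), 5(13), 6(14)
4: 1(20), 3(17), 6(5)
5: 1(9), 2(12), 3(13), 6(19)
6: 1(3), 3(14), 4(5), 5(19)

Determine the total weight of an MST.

39

Prim's algorithm from 3:
Step 1: cheapest edge leaving the tree is 1–3 (12); add 1.
Step 2: cheapest edge leaving the tree is 1–6 (3); add 6.
Step 3: cheapest edge leaving the tree is 4–6 (5); add 4.
Step 4: cheapest edge leaving the tree is 1–5 (9); add 5.
Step 5: cheapest edge leaving the tree is 1–2 (10); add 2.
MST edges: 1–3, 1–6, 4–6, 1–5, 1–2; total weight 12+3+5+9+10 = 39.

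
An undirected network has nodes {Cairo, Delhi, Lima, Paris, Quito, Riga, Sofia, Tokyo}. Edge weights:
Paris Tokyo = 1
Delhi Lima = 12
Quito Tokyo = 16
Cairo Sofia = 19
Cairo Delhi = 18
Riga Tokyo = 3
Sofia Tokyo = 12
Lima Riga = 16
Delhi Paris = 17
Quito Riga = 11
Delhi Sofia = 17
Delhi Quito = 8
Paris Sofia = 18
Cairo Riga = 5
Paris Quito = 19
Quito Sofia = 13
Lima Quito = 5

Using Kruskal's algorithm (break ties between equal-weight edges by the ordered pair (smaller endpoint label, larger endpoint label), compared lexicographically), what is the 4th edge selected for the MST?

Kruskal's algorithm — process edges by increasing weight (ties by edge label):
Paris Tokyo (1): add — endpoints in different components.
Riga Tokyo (3): add — endpoints in different components.
Cairo Riga (5): add — endpoints in different components.
Lima Quito (5): add — endpoints in different components.
Delhi Quito (8): add — endpoints in different components.
Quito Riga (11): add — endpoints in different components.
Delhi Lima (12): skip — Delhi and Lima already connected.
Sofia Tokyo (12): add — endpoints in different components.
The 4th edge added is Lima Quito.

Lima-Quito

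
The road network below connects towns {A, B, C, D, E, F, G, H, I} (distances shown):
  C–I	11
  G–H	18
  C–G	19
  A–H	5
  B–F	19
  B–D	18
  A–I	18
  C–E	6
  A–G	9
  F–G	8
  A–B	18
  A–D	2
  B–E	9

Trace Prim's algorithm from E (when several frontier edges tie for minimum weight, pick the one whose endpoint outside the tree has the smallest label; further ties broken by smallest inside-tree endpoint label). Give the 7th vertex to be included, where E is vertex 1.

H

Prim, starting at E.
Step 1: cheapest edge leaving the tree is C–E (6); add C.
Step 2: cheapest edge leaving the tree is B–E (9); add B.
Step 3: cheapest edge leaving the tree is C–I (11); add I.
Step 4: cheapest edge leaving the tree is A–B (18); add A.
Step 5: cheapest edge leaving the tree is A–D (2); add D.
Step 6: cheapest edge leaving the tree is A–H (5); add H.
Step 7: cheapest edge leaving the tree is A–G (9); add G.
Step 8: cheapest edge leaving the tree is F–G (8); add F.
Vertex order: E, C, B, I, A, D, H, G, F. The 7th vertex is H.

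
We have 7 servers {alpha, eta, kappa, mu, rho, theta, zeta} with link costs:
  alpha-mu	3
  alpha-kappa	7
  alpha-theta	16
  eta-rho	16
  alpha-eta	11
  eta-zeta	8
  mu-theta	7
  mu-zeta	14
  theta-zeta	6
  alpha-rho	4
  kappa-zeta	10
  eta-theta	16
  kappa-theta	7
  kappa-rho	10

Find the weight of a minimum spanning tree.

35

Sort edges by weight, then run Kruskal:
alpha-mu (3): add. Components now {alpha,mu} {rho} {kappa} {theta} {zeta} {eta}
alpha-rho (4): add. Components now {alpha,mu,rho} {kappa} {theta} {zeta} {eta}
theta-zeta (6): add. Components now {alpha,mu,rho} {kappa} {theta,zeta} {eta}
alpha-kappa (7): add. Components now {alpha,kappa,mu,rho} {theta,zeta} {eta}
kappa-theta (7): add. Components now {alpha,kappa,mu,rho,theta,zeta} {eta}
mu-theta (7): skip — mu and theta already connected.
eta-zeta (8): add. Components now {alpha,eta,kappa,mu,rho,theta,zeta}
MST edges: alpha-mu, alpha-rho, theta-zeta, alpha-kappa, kappa-theta, eta-zeta; total weight 3+4+6+7+7+8 = 35.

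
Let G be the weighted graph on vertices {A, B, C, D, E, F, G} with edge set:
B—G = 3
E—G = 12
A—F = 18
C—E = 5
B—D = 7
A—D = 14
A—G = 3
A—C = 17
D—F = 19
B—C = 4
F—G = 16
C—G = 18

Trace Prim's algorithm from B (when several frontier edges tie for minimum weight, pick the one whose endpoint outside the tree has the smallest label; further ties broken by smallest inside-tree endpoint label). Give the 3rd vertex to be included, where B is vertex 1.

Prim, starting at B.
Step 1: frontier [B—G 3, B—C 4, B—D 7] → take B—G (3); add G.
Step 2: frontier [B—C 4, B—D 7, A—G 3, E—G 12, F—G 16, C—G 18] → take A—G (3); add A.
Step 3: frontier [A—D 14, A—C 17, A—F 18, B—C 4, B—D 7, E—G 12, F—G 16, C—G 18] → take B—C (4); add C.
Step 4: frontier [A—D 14, A—F 18, B—D 7, C—E 5, E—G 12, F—G 16] → take C—E (5); add E.
Step 5: frontier [A—D 14, A—F 18, B—D 7, F—G 16] → take B—D (7); add D.
Step 6: frontier [A—F 18, D—F 19, F—G 16] → take F—G (16); add F.
Vertex order: B, G, A, C, E, D, F. The 3rd vertex is A.

A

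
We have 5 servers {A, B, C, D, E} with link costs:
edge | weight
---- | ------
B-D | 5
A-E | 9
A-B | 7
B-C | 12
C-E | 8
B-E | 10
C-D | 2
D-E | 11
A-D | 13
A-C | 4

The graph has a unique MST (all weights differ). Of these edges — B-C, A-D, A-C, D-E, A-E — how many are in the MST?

Sort edges by weight, then run Kruskal:
C-D (2): add. Components now {A} {B} {C,D} {E}
A-C (4): add. Components now {A,C,D} {B} {E}
B-D (5): add. Components now {A,B,C,D} {E}
A-B (7): skip — A and B already connected.
C-E (8): add. Components now {A,B,C,D,E}
MST edge set: {C-D, A-C, B-D, C-E}.
Of the listed edges, {A-C} are in the MST → 1.

1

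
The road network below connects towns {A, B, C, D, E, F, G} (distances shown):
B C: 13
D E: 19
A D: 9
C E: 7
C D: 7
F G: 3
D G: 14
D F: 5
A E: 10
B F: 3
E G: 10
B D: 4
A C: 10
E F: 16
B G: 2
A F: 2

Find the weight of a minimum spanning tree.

25

Kruskal: consider edges lightest-first.
A F (2): add. Components now {A,F} {B} {C} {D} {E} {G}
B G (2): add. Components now {A,F} {B,G} {C} {D} {E}
B F (3): add. Components now {A,B,F,G} {C} {D} {E}
F G (3): skip — F and G already connected.
B D (4): add. Components now {A,B,D,F,G} {C} {E}
D F (5): skip — D and F already connected.
C D (7): add. Components now {A,B,C,D,F,G} {E}
C E (7): add. Components now {A,B,C,D,E,F,G}
MST edges: A F, B G, B F, B D, C D, C E; total weight 2+2+3+4+7+7 = 25.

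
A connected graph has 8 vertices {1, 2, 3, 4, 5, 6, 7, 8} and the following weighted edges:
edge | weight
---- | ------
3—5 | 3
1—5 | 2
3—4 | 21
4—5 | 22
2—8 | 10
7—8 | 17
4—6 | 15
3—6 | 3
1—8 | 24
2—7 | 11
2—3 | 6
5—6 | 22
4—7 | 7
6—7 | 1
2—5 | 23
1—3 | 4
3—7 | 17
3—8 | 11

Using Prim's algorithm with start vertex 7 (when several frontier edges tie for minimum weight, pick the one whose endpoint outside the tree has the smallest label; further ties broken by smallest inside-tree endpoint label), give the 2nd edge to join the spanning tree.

3-6

Prim, starting at 7.
Step 1: cheapest edge leaving the tree is 6—7 (1); add 6.
Step 2: cheapest edge leaving the tree is 3—6 (3); add 3.
Step 3: cheapest edge leaving the tree is 3—5 (3); add 5.
Step 4: cheapest edge leaving the tree is 1—5 (2); add 1.
Step 5: cheapest edge leaving the tree is 2—3 (6); add 2.
Step 6: cheapest edge leaving the tree is 4—7 (7); add 4.
Step 7: cheapest edge leaving the tree is 2—8 (10); add 8.
The 2nd edge added is 3—6.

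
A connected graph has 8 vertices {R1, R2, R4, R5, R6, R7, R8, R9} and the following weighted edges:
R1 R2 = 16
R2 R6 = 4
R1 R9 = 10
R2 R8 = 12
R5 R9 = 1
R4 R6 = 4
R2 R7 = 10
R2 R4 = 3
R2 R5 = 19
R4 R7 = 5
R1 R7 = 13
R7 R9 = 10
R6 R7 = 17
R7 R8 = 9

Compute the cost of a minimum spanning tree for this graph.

Prim's algorithm from R2:
Step 1: cheapest edge leaving the tree is R2 R4 (3); add R4.
Step 2: cheapest edge leaving the tree is R2 R6 (4); add R6.
Step 3: cheapest edge leaving the tree is R4 R7 (5); add R7.
Step 4: cheapest edge leaving the tree is R7 R8 (9); add R8.
Step 5: cheapest edge leaving the tree is R7 R9 (10); add R9.
Step 6: cheapest edge leaving the tree is R5 R9 (1); add R5.
Step 7: cheapest edge leaving the tree is R1 R9 (10); add R1.
MST edges: R2 R4, R2 R6, R4 R7, R7 R8, R7 R9, R5 R9, R1 R9; total weight 3+4+5+9+10+1+10 = 42.

42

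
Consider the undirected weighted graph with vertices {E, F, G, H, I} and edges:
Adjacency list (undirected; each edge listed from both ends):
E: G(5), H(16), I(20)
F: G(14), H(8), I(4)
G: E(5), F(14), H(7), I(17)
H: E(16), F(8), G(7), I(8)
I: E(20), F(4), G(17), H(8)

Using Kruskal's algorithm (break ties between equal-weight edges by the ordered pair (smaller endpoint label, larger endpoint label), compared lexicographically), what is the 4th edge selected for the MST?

Sort edges by weight, then run Kruskal:
F–I (4): add — endpoints in different components.
E–G (5): add — endpoints in different components.
G–H (7): add — endpoints in different components.
F–H (8): add — endpoints in different components.
The 4th edge added is F–H.

F-H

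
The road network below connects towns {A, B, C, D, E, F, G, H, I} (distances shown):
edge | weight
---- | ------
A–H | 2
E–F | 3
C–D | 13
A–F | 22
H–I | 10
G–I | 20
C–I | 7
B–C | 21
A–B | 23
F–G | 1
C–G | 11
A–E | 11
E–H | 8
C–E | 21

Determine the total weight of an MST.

65

Sort edges by weight, then run Kruskal:
F–G (1): add — endpoints in different components.
A–H (2): add — endpoints in different components.
E–F (3): add — endpoints in different components.
C–I (7): add — endpoints in different components.
E–H (8): add — endpoints in different components.
H–I (10): add — endpoints in different components.
A–E (11): skip — A and E already connected.
C–G (11): skip — C and G already connected.
C–D (13): add — endpoints in different components.
G–I (20): skip — G and I already connected.
B–C (21): add — endpoints in different components.
MST edges: F–G, A–H, E–F, C–I, E–H, H–I, C–D, B–C; total weight 1+2+3+7+8+10+13+21 = 65.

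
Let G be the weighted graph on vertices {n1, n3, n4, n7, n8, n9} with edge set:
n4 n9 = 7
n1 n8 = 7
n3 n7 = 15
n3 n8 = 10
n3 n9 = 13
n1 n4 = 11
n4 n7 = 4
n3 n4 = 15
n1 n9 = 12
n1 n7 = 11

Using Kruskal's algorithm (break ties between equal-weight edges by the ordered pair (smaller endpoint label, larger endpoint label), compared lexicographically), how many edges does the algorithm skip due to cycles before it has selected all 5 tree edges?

Kruskal's algorithm — process edges by increasing weight (ties by edge label):
n4 n7 (4): add. Components now {n4,n7} {n8} {n1} {n3} {n9}
n1 n8 (7): add. Components now {n4,n7} {n1,n8} {n3} {n9}
n4 n9 (7): add. Components now {n4,n7,n9} {n1,n8} {n3}
n3 n8 (10): add. Components now {n4,n7,n9} {n1,n3,n8}
n1 n4 (11): add. Components now {n1,n3,n4,n7,n8,n9}
Edges rejected before the tree was complete: 0.

0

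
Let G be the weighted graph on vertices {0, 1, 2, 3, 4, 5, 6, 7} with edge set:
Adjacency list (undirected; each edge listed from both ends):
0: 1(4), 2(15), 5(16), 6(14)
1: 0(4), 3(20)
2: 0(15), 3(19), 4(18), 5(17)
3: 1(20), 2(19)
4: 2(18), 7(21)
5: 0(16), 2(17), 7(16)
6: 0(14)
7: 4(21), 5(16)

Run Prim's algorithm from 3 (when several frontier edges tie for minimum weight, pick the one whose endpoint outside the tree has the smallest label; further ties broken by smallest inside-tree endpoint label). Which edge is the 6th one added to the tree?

5-7

Grow the tree from 3 using Prim:
Step 1: cheapest edge leaving the tree is 2 3 (19); add 2.
Step 2: cheapest edge leaving the tree is 0 2 (15); add 0.
Step 3: cheapest edge leaving the tree is 0 1 (4); add 1.
Step 4: cheapest edge leaving the tree is 0 6 (14); add 6.
Step 5: cheapest edge leaving the tree is 0 5 (16); add 5.
Step 6: cheapest edge leaving the tree is 5 7 (16); add 7.
Step 7: cheapest edge leaving the tree is 2 4 (18); add 4.
The 6th edge added is 5 7.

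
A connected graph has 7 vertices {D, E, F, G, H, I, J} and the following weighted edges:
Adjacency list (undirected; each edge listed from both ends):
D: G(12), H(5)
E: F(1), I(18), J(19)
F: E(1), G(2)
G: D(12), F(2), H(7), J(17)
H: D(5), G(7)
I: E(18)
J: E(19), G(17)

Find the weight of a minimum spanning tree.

50

Prim's algorithm from G:
Step 1: frontier [F-G 2, G-H 7, D-G 12, G-J 17] → take F-G (2); add F.
Step 2: frontier [E-F 1, G-H 7, D-G 12, G-J 17] → take E-F (1); add E.
Step 3: frontier [E-I 18, E-J 19, G-H 7, D-G 12, G-J 17] → take G-H (7); add H.
Step 4: frontier [E-I 18, E-J 19, D-G 12, G-J 17, D-H 5] → take D-H (5); add D.
Step 5: frontier [E-I 18, E-J 19, G-J 17] → take G-J (17); add J.
Step 6: frontier [E-I 18] → take E-I (18); add I.
MST edges: F-G, E-F, G-H, D-H, G-J, E-I; total weight 2+1+7+5+17+18 = 50.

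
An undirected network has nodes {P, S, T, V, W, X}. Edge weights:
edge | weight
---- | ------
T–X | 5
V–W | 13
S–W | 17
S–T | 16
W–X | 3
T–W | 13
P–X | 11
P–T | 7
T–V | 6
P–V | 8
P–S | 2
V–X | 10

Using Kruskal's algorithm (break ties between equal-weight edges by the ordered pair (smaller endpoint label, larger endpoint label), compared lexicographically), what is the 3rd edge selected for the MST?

Sort edges by weight, then run Kruskal:
P–S (2): add. Components now {P,S} {V} {X} {W} {T}
W–X (3): add. Components now {P,S} {V} {W,X} {T}
T–X (5): add. Components now {P,S} {V} {T,W,X}
T–V (6): add. Components now {P,S} {T,V,W,X}
P–T (7): add. Components now {P,S,T,V,W,X}
The 3rd edge added is T–X.

T-X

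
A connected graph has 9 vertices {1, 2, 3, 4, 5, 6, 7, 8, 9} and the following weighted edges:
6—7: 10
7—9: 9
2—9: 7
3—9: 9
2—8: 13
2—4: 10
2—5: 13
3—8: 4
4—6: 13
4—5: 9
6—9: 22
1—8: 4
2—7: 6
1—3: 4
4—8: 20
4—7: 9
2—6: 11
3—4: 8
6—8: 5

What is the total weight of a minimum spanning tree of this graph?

Kruskal: consider edges lightest-first.
1—3 (4): add — endpoints in different components.
1—8 (4): add — endpoints in different components.
3—8 (4): skip — 3 and 8 already connected.
6—8 (5): add — endpoints in different components.
2—7 (6): add — endpoints in different components.
2—9 (7): add — endpoints in different components.
3—4 (8): add — endpoints in different components.
3—9 (9): add — endpoints in different components.
4—5 (9): add — endpoints in different components.
MST edges: 1—3, 1—8, 6—8, 2—7, 2—9, 3—4, 3—9, 4—5; total weight 4+4+5+6+7+8+9+9 = 52.

52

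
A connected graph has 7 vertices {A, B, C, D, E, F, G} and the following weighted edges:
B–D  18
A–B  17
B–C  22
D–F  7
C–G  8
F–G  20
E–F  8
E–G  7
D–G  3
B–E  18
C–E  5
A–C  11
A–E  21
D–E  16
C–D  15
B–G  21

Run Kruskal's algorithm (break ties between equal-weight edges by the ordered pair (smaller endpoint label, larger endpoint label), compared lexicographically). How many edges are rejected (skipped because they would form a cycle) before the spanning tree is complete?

4

Kruskal's algorithm — process edges by increasing weight (ties by edge label):
D–G (3): add — endpoints in different components.
C–E (5): add — endpoints in different components.
D–F (7): add — endpoints in different components.
E–G (7): add — endpoints in different components.
C–G (8): skip — C and G already connected.
E–F (8): skip — E and F already connected.
A–C (11): add — endpoints in different components.
C–D (15): skip — C and D already connected.
D–E (16): skip — D and E already connected.
A–B (17): add — endpoints in different components.
Edges rejected before the tree was complete: 4.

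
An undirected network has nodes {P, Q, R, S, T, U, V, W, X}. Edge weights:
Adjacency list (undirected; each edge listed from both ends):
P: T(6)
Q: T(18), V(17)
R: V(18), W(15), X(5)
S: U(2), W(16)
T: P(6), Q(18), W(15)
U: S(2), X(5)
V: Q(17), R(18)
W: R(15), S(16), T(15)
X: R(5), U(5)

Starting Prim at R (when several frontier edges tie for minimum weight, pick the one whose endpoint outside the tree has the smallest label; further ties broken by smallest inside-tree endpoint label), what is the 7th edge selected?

Grow the tree from R using Prim:
Step 1: cheapest edge leaving the tree is R—X (5); add X.
Step 2: cheapest edge leaving the tree is U—X (5); add U.
Step 3: cheapest edge leaving the tree is S—U (2); add S.
Step 4: cheapest edge leaving the tree is R—W (15); add W.
Step 5: cheapest edge leaving the tree is T—W (15); add T.
Step 6: cheapest edge leaving the tree is P—T (6); add P.
Step 7: cheapest edge leaving the tree is Q—T (18); add Q.
Step 8: cheapest edge leaving the tree is Q—V (17); add V.
The 7th edge added is Q—T.

Q-T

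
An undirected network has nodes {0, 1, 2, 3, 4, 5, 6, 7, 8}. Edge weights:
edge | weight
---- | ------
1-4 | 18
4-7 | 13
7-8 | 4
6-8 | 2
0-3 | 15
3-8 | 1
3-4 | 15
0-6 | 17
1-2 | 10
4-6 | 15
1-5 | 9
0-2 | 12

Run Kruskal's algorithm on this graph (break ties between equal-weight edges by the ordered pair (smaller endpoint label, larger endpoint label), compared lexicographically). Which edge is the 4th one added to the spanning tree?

Kruskal: consider edges lightest-first.
3-8 (1): add — endpoints in different components.
6-8 (2): add — endpoints in different components.
7-8 (4): add — endpoints in different components.
1-5 (9): add — endpoints in different components.
1-2 (10): add — endpoints in different components.
0-2 (12): add — endpoints in different components.
4-7 (13): add — endpoints in different components.
0-3 (15): add — endpoints in different components.
The 4th edge added is 1-5.

1-5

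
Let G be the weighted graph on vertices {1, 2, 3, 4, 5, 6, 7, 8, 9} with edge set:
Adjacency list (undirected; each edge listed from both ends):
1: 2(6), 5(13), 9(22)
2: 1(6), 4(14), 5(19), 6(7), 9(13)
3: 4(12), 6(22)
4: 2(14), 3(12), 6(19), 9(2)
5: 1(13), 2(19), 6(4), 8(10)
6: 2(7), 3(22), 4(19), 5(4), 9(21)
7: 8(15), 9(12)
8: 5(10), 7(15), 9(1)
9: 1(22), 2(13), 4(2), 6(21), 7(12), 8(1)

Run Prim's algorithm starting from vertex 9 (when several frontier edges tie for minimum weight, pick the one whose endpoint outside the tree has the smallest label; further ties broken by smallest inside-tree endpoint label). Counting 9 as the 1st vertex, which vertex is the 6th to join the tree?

Prim, starting at 9.
Step 1: cheapest edge leaving the tree is 8—9 (1); add 8.
Step 2: cheapest edge leaving the tree is 4—9 (2); add 4.
Step 3: cheapest edge leaving the tree is 5—8 (10); add 5.
Step 4: cheapest edge leaving the tree is 5—6 (4); add 6.
Step 5: cheapest edge leaving the tree is 2—6 (7); add 2.
Step 6: cheapest edge leaving the tree is 1—2 (6); add 1.
Step 7: cheapest edge leaving the tree is 3—4 (12); add 3.
Step 8: cheapest edge leaving the tree is 7—9 (12); add 7.
Vertex order: 9, 8, 4, 5, 6, 2, 1, 3, 7. The 6th vertex is 2.

2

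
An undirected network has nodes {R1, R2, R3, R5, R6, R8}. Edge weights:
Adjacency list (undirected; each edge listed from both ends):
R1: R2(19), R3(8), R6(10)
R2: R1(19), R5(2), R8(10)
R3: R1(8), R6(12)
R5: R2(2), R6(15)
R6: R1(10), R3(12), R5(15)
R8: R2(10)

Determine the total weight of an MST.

45

Grow the tree from R5 using Prim:
Step 1: frontier [R2–R5 2, R5–R6 15] → take R2–R5 (2); add R2.
Step 2: frontier [R2–R8 10, R1–R2 19, R5–R6 15] → take R2–R8 (10); add R8.
Step 3: frontier [R1–R2 19, R5–R6 15] → take R5–R6 (15); add R6.
Step 4: frontier [R1–R2 19, R1–R6 10, R3–R6 12] → take R1–R6 (10); add R1.
Step 5: frontier [R1–R3 8, R3–R6 12] → take R1–R3 (8); add R3.
MST edges: R2–R5, R2–R8, R5–R6, R1–R6, R1–R3; total weight 2+10+15+10+8 = 45.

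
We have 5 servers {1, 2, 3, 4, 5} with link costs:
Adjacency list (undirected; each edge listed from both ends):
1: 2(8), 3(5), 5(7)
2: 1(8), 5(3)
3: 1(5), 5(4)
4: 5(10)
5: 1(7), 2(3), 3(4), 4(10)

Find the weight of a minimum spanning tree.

22

Grow the tree from 4 using Prim:
Step 1: cheapest edge leaving the tree is 4-5 (10); add 5.
Step 2: cheapest edge leaving the tree is 2-5 (3); add 2.
Step 3: cheapest edge leaving the tree is 3-5 (4); add 3.
Step 4: cheapest edge leaving the tree is 1-3 (5); add 1.
MST edges: 4-5, 2-5, 3-5, 1-3; total weight 10+3+4+5 = 22.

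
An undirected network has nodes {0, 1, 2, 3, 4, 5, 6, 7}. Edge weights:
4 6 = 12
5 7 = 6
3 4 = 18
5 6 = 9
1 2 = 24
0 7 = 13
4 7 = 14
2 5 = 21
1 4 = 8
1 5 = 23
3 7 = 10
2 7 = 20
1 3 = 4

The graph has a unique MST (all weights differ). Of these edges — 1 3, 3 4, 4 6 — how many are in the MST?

1

Kruskal's algorithm — process edges by increasing weight (ties by edge label):
1 3 (4): add — endpoints in different components.
5 7 (6): add — endpoints in different components.
1 4 (8): add — endpoints in different components.
5 6 (9): add — endpoints in different components.
3 7 (10): add — endpoints in different components.
4 6 (12): skip — 4 and 6 already connected.
0 7 (13): add — endpoints in different components.
4 7 (14): skip — 4 and 7 already connected.
3 4 (18): skip — 3 and 4 already connected.
2 7 (20): add — endpoints in different components.
MST edge set: {1 3, 5 7, 1 4, 5 6, 3 7, 0 7, 2 7}.
Of the listed edges, {1 3} are in the MST → 1.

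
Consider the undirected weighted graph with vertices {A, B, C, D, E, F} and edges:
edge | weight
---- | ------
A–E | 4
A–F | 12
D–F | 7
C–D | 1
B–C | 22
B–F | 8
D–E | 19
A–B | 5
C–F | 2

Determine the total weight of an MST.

20

Prim's algorithm from D:
Step 1: frontier [C–D 1, D–F 7, D–E 19] → take C–D (1); add C.
Step 2: frontier [C–F 2, B–C 22, D–F 7, D–E 19] → take C–F (2); add F.
Step 3: frontier [B–C 22, D–E 19, B–F 8, A–F 12] → take B–F (8); add B.
Step 4: frontier [A–B 5, D–E 19, A–F 12] → take A–B (5); add A.
Step 5: frontier [A–E 4, D–E 19] → take A–E (4); add E.
MST edges: C–D, C–F, B–F, A–B, A–E; total weight 1+2+8+5+4 = 20.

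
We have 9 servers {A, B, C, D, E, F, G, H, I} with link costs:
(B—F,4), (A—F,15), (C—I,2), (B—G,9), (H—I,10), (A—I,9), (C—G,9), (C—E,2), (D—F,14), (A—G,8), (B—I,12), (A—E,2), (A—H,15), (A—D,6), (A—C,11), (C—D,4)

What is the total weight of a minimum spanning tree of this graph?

41

Prim, starting at C.
Step 1: cheapest edge leaving the tree is C—E (2); add E.
Step 2: cheapest edge leaving the tree is A—E (2); add A.
Step 3: cheapest edge leaving the tree is C—I (2); add I.
Step 4: cheapest edge leaving the tree is C—D (4); add D.
Step 5: cheapest edge leaving the tree is A—G (8); add G.
Step 6: cheapest edge leaving the tree is B—G (9); add B.
Step 7: cheapest edge leaving the tree is B—F (4); add F.
Step 8: cheapest edge leaving the tree is H—I (10); add H.
MST edges: C—E, A—E, C—I, C—D, A—G, B—G, B—F, H—I; total weight 2+2+2+4+8+9+4+10 = 41.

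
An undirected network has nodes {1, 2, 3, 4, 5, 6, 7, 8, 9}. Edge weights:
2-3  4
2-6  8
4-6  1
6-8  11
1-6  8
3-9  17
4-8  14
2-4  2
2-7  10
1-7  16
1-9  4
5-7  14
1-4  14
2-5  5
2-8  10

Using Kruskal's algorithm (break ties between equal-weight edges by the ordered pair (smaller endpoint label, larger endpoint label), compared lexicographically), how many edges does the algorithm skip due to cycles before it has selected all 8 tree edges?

Kruskal's algorithm — process edges by increasing weight (ties by edge label):
4-6 (1): add — endpoints in different components.
2-4 (2): add — endpoints in different components.
1-9 (4): add — endpoints in different components.
2-3 (4): add — endpoints in different components.
2-5 (5): add — endpoints in different components.
1-6 (8): add — endpoints in different components.
2-6 (8): skip — 2 and 6 already connected.
2-7 (10): add — endpoints in different components.
2-8 (10): add — endpoints in different components.
Edges rejected before the tree was complete: 1.

1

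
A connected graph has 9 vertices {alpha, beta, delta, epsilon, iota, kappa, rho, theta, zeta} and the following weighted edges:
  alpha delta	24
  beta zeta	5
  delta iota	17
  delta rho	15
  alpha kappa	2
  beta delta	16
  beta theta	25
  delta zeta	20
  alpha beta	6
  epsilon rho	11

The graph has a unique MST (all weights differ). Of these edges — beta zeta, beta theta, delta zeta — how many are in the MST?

Kruskal: consider edges lightest-first.
alpha kappa (2): add — endpoints in different components.
beta zeta (5): add — endpoints in different components.
alpha beta (6): add — endpoints in different components.
epsilon rho (11): add — endpoints in different components.
delta rho (15): add — endpoints in different components.
beta delta (16): add — endpoints in different components.
delta iota (17): add — endpoints in different components.
delta zeta (20): skip — delta and zeta already connected.
alpha delta (24): skip — delta and alpha already connected.
beta theta (25): add — endpoints in different components.
MST edge set: {alpha kappa, beta zeta, alpha beta, epsilon rho, delta rho, beta delta, delta iota, beta theta}.
Of the listed edges, {beta zeta, beta theta} are in the MST → 2.

2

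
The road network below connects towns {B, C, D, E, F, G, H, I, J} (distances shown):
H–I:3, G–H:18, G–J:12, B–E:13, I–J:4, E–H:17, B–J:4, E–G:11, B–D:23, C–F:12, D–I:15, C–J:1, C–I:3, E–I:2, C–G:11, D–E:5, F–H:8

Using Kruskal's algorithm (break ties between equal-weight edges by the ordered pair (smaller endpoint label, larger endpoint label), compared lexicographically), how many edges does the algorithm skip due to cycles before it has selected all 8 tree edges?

1

Kruskal's algorithm — process edges by increasing weight (ties by edge label):
C–J (1): add — endpoints in different components.
E–I (2): add — endpoints in different components.
C–I (3): add — endpoints in different components.
H–I (3): add — endpoints in different components.
B–J (4): add — endpoints in different components.
I–J (4): skip — I and J already connected.
D–E (5): add — endpoints in different components.
F–H (8): add — endpoints in different components.
C–G (11): add — endpoints in different components.
Edges rejected before the tree was complete: 1.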